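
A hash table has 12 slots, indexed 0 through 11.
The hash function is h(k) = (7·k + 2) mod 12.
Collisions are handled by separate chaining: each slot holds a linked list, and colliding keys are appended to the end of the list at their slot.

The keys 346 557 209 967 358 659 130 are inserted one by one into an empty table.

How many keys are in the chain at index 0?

3

Insert 346: h=0, bucket 0 empty -> new chain.
Insert 557: h=1, bucket 1 empty -> new chain.
Insert 209: h=1, bucket 1 nonempty -> append to chain.
Insert 967: h=3, bucket 3 empty -> new chain.
Insert 358: h=0, bucket 0 nonempty -> append to chain.
Insert 659: h=7, bucket 7 empty -> new chain.
Insert 130: h=0, bucket 0 nonempty -> append to chain.
Final buckets:
0: 346 -> 358 -> 130
1: 557 -> 209
2: .
3: 967
4: .
5: .
6: .
7: 659
8: .
9: .
10: .
11: .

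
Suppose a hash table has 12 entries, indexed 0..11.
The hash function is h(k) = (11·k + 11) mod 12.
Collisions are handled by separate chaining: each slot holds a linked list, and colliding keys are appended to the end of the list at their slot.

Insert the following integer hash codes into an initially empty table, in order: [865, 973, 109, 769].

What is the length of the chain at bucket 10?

4

865 -> bucket 10
973 -> bucket 10 (collision)
109 -> bucket 10 (collision)
769 -> bucket 10 (collision)
Final buckets:
0: _
1: _
2: _
3: _
4: _
5: _
6: _
7: _
8: _
9: _
10: 865 -> 973 -> 109 -> 769
11: _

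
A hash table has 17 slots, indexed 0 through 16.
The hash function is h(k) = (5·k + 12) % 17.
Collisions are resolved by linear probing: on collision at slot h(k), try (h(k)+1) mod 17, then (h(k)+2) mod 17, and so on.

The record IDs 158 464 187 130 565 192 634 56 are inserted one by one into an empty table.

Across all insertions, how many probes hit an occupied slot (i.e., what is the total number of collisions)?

158: h=3 => slot 3
464: h=3, probe 3,4 => slot 4
187: h=12 => slot 12
130: h=16 => slot 16
565: h=15 => slot 15
192: h=3, probe 3,4,5 => slot 5
634: h=3, probe 3,4,5,6 => slot 6
56: h=3, probe 3,4,5,6,7 => slot 7
Table: [∅, ∅, ∅, 158, 464, 192, 634, 56, ∅, ∅, ∅, ∅, 187, ∅, ∅, 565, 130]

10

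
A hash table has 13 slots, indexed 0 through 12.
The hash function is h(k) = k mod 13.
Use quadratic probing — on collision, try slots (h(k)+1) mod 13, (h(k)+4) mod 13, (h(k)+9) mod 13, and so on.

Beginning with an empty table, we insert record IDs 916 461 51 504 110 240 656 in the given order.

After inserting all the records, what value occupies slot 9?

240

916: h=6 → slot 6
461: h=6, probe 6,7 → slot 7
51: h=12 → slot 12
504: h=10 → slot 10
110: h=6, probe 6,7,10,2 → slot 2
240: h=6, probe 6,7,10,2,9 → slot 9
656: h=6, probe 6,7,10,2,9,5 → slot 5
Table: [_, _, 110, _, _, 656, 916, 461, _, 240, 504, _, 51]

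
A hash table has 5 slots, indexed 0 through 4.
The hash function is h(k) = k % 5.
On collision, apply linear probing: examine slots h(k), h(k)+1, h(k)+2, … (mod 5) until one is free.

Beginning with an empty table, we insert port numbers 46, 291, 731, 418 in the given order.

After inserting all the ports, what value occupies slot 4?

418

Insert 46: h=1, slot 1 empty → index 1.
Insert 291: h=1, slot 1 occupied → index 2.
Insert 731: h=1, slots 1,2 occupied → index 3.
Insert 418: h=3, slot 3 occupied → index 4.
Table: [∅, 46, 291, 731, 418]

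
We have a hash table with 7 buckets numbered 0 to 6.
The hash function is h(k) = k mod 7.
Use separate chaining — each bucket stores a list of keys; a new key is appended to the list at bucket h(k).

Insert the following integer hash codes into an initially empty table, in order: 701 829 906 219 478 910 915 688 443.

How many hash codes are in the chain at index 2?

Insert 701: h=1, bucket 1 empty -> new chain.
Insert 829: h=3, bucket 3 empty -> new chain.
Insert 906: h=3, bucket 3 nonempty -> append to chain.
Insert 219: h=2, bucket 2 empty -> new chain.
Insert 478: h=2, bucket 2 nonempty -> append to chain.
Insert 910: h=0, bucket 0 empty -> new chain.
Insert 915: h=5, bucket 5 empty -> new chain.
Insert 688: h=2, bucket 2 nonempty -> append to chain.
Insert 443: h=2, bucket 2 nonempty -> append to chain.
Final buckets:
0: 910
1: 701
2: 219 -> 478 -> 688 -> 443
3: 829 -> 906
4: ∅
5: 915
6: ∅

4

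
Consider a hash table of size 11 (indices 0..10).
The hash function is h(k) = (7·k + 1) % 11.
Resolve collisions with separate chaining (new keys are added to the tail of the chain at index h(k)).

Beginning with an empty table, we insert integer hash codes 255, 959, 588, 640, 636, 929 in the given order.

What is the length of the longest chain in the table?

3

255 → bucket 4
959 → bucket 4 (collision)
588 → bucket 3
640 → bucket 4 (collision)
636 → bucket 9
929 → bucket 3 (collision)
Final buckets:
0: _
1: _
2: _
3: 588 -> 929
4: 255 -> 959 -> 640
5: _
6: _
7: _
8: _
9: 636
10: _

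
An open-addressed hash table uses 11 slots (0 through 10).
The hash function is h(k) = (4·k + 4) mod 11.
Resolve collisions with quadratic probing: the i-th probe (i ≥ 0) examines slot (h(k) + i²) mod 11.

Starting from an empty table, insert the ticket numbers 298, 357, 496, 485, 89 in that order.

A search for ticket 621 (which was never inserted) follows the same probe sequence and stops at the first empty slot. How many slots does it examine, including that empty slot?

2

298 hashes to 8; slot 8 is free -> place at 8.
357 hashes to 2; slot 2 is free -> place at 2.
496 hashes to 8; 8 taken -> place at 9.
485 hashes to 8; 8,9 taken -> place at 1.
89 hashes to 8; 8,9,1 taken -> place at 6.
Table: [—, 485, 357, —, —, —, 89, —, 298, 496, —]
Lookup 621: h=2, probe 2,3 → slot 3 empty, not found.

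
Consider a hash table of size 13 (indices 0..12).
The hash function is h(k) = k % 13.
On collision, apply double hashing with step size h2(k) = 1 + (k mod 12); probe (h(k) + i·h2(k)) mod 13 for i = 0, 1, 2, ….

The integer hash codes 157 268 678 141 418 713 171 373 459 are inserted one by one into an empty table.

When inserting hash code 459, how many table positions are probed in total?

3

157: h=1 => slot 1
268: h=8 => slot 8
678: h=2 => slot 2
141: h=11 => slot 11
418: h=2, h2=11, probe 2,0 => slot 0
713: h=11, h2=6, probe 11,4 => slot 4
171: h=2, h2=4, probe 2,6 => slot 6
373: h=9 => slot 9
459: h=4, h2=4, probe 4,8,12 => slot 12
Table: [418, 157, 678, -, 713, -, 171, -, 268, 373, -, 141, 459]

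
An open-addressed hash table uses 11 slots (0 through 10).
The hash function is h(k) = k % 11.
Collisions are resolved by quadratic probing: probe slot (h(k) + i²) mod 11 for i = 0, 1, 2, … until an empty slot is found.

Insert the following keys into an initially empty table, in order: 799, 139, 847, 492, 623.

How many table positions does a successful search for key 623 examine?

Insert 799: h=7, slot 7 empty → index 7.
Insert 139: h=7, slot 7 occupied → index 8.
Insert 847: h=0, slot 0 empty → index 0.
Insert 492: h=8, slot 8 occupied → index 9.
Insert 623: h=7, slots 7,8,0 occupied → index 5.
Table: [847, —, —, —, —, 623, —, 799, 139, 492, —]
Lookup 623: h=7, probe 7,8,0,5 → found at 5.

4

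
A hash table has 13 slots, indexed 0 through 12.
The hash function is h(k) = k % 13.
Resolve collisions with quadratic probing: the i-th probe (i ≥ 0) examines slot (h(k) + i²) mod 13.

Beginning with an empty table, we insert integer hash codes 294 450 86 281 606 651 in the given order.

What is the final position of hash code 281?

4

294: h=8 => slot 8
450: h=8, probe 8,9 => slot 9
86: h=8, probe 8,9,12 => slot 12
281: h=8, probe 8,9,12,4 => slot 4
606: h=8, probe 8,9,12,4,11 => slot 11
651: h=1 => slot 1
Table: [—, 651, —, —, 281, —, —, —, 294, 450, —, 606, 86]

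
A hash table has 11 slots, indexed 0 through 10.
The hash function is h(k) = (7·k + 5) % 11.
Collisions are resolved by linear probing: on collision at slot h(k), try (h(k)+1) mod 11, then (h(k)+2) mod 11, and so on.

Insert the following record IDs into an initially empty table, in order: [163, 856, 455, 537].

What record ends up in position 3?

163: h=2 → slot 2
856: h=2, probe 2,3 → slot 3
455: h=0 → slot 0
537: h=2, probe 2,3,4 → slot 4
Table: [455, ∅, 163, 856, 537, ∅, ∅, ∅, ∅, ∅, ∅]

856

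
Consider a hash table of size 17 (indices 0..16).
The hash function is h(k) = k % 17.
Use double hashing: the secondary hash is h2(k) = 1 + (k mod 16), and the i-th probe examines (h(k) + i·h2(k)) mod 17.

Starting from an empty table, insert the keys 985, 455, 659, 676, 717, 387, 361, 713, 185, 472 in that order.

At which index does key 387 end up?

985 hashes to 16; slot 16 is free → place at 16.
455 hashes to 13; slot 13 is free → place at 13.
659 hashes to 13, h2=4; 13 taken → place at 0.
676 hashes to 13, h2=5; 13 taken → place at 1.
717 hashes to 3; slot 3 is free → place at 3.
387 hashes to 13, h2=4; 13,0 taken → place at 4.
361 hashes to 4, h2=10; 4 taken → place at 14.
713 hashes to 16, h2=10; 16 taken → place at 9.
185 hashes to 15; slot 15 is free → place at 15.
472 hashes to 13, h2=9; 13 taken → place at 5.
Table: [659, 676, ., 717, 387, 472, ., ., ., 713, ., ., ., 455, 361, 185, 985]

4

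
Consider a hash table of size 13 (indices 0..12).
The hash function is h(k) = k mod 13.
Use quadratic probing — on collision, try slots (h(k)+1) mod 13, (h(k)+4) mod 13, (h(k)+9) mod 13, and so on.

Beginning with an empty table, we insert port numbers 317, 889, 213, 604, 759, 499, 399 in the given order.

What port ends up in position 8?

317 hashes to 5; slot 5 is free → place at 5.
889 hashes to 5; 5 taken → place at 6.
213 hashes to 5; 5,6 taken → place at 9.
604 hashes to 6; 6 taken → place at 7.
759 hashes to 5; 5,6,9 taken → place at 1.
499 hashes to 5; 5,6,9,1 taken → place at 8.
399 hashes to 9; 9 taken → place at 10.
Table: [∅, 759, ∅, ∅, ∅, 317, 889, 604, 499, 213, 399, ∅, ∅]

499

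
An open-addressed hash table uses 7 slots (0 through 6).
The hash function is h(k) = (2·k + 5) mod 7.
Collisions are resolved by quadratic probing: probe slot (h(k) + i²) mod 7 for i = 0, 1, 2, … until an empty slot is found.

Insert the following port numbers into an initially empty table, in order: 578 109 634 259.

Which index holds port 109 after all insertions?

0

578: h=6 => slot 6
109: h=6, probe 6,0 => slot 0
634: h=6, probe 6,0,3 => slot 3
259: h=5 => slot 5
Table: [109, ., ., 634, ., 259, 578]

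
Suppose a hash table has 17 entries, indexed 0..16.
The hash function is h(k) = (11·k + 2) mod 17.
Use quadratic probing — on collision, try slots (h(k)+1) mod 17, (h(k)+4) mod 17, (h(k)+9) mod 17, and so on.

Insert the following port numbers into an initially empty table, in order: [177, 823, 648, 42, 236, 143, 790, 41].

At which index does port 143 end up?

177: h=11 => slot 11
823: h=11, probe 11,12 => slot 12
648: h=7 => slot 7
42: h=5 => slot 5
236: h=14 => slot 14
143: h=11, probe 11,12,15 => slot 15
790: h=5, probe 5,6 => slot 6
41: h=11, probe 11,12,15,3 => slot 3
Table: [∅, ∅, ∅, 41, ∅, 42, 790, 648, ∅, ∅, ∅, 177, 823, ∅, 236, 143, ∅]

15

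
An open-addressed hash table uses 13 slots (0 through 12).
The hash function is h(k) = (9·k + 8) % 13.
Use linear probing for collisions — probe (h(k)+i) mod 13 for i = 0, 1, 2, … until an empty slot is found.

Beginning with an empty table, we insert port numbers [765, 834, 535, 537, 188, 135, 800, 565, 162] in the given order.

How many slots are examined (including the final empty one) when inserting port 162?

3

765: h=3 → slot 3
834: h=0 → slot 0
535: h=0, probe 0,1 → slot 1
537: h=5 → slot 5
188: h=10 → slot 10
135: h=1, probe 1,2 → slot 2
800: h=6 → slot 6
565: h=10, probe 10,11 → slot 11
162: h=10, probe 10,11,12 → slot 12
Table: [834, 535, 135, 765, —, 537, 800, —, —, —, 188, 565, 162]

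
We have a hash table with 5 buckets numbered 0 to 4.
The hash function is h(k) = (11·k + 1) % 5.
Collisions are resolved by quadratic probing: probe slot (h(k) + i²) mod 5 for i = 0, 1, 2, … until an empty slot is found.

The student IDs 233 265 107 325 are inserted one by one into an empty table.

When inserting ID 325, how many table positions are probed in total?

2

233 hashes to 4; slot 4 is free -> place at 4.
265 hashes to 1; slot 1 is free -> place at 1.
107 hashes to 3; slot 3 is free -> place at 3.
325 hashes to 1; 1 taken -> place at 2.
Table: [., 265, 325, 107, 233]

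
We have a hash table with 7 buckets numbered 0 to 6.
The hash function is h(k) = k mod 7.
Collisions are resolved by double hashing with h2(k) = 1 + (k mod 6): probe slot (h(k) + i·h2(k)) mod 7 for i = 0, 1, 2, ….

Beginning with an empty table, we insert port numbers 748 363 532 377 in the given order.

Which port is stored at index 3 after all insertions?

Insert 748: h=6, slot 6 empty -> index 6.
Insert 363: h=6, h2=4, slot 6 occupied -> index 3.
Insert 532: h=0, slot 0 empty -> index 0.
Insert 377: h=6, h2=6, slot 6 occupied -> index 5.
Table: [532, -, -, 363, -, 377, 748]

363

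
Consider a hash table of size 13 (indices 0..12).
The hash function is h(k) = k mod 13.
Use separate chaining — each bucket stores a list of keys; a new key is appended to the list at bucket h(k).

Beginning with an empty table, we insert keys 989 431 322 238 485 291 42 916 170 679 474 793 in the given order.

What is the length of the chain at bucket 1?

Insert 989: h=1, bucket 1 empty -> new chain.
Insert 431: h=2, bucket 2 empty -> new chain.
Insert 322: h=10, bucket 10 empty -> new chain.
Insert 238: h=4, bucket 4 empty -> new chain.
Insert 485: h=4, bucket 4 nonempty -> append to chain.
Insert 291: h=5, bucket 5 empty -> new chain.
Insert 42: h=3, bucket 3 empty -> new chain.
Insert 916: h=6, bucket 6 empty -> new chain.
Insert 170: h=1, bucket 1 nonempty -> append to chain.
Insert 679: h=3, bucket 3 nonempty -> append to chain.
Insert 474: h=6, bucket 6 nonempty -> append to chain.
Insert 793: h=0, bucket 0 empty -> new chain.
Final buckets:
0: 793
1: 989 -> 170
2: 431
3: 42 -> 679
4: 238 -> 485
5: 291
6: 916 -> 474
7: —
8: —
9: —
10: 322
11: —
12: —

2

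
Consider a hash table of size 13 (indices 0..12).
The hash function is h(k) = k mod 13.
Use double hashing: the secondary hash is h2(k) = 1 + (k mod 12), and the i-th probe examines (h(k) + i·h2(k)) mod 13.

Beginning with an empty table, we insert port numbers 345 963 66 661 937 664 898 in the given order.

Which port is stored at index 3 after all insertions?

937

345 hashes to 7; slot 7 is free => place at 7.
963 hashes to 1; slot 1 is free => place at 1.
66 hashes to 1, h2=7; 1 taken => place at 8.
661 hashes to 11; slot 11 is free => place at 11.
937 hashes to 1, h2=2; 1 taken => place at 3.
664 hashes to 1, h2=5; 1 taken => place at 6.
898 hashes to 1, h2=11; 1 taken => place at 12.
Table: [-, 963, -, 937, -, -, 664, 345, 66, -, -, 661, 898]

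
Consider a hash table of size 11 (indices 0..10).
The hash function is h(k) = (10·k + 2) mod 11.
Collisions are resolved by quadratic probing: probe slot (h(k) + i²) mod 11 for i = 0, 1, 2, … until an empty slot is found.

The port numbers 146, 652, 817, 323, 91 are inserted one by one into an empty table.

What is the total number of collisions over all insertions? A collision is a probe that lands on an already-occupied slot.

146 hashes to 10; slot 10 is free -> place at 10.
652 hashes to 10; 10 taken -> place at 0.
817 hashes to 10; 10,0 taken -> place at 3.
323 hashes to 9; slot 9 is free -> place at 9.
91 hashes to 10; 10,0,3 taken -> place at 8.
Table: [652, ., ., 817, ., ., ., ., 91, 323, 146]

6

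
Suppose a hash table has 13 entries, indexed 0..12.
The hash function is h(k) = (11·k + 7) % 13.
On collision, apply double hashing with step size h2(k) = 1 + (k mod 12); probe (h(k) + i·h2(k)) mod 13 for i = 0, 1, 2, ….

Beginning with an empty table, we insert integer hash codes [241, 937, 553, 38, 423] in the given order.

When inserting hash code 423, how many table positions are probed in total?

241: h=6 -> slot 6
937: h=5 -> slot 5
553: h=6, h2=2, probe 6,8 -> slot 8
38: h=9 -> slot 9
423: h=6, h2=4, probe 6,10 -> slot 10
Table: [-, -, -, -, -, 937, 241, -, 553, 38, 423, -, -]

2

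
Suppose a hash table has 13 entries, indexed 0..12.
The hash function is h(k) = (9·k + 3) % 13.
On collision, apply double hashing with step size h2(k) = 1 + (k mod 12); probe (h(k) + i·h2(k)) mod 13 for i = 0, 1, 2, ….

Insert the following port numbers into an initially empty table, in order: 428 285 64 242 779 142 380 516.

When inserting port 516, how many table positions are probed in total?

Insert 428: h=7, slot 7 empty -> index 7.
Insert 285: h=7, h2=10, slot 7 occupied -> index 4.
Insert 64: h=7, h2=5, slot 7 occupied -> index 12.
Insert 242: h=10, slot 10 empty -> index 10.
Insert 779: h=7, h2=12, slot 7 occupied -> index 6.
Insert 142: h=7, h2=11, slot 7 occupied -> index 5.
Insert 380: h=4, h2=9, slot 4 occupied -> index 0.
Insert 516: h=6, h2=1, slots 6,7 occupied -> index 8.
Table: [380, —, —, —, 285, 142, 779, 428, 516, —, 242, —, 64]

3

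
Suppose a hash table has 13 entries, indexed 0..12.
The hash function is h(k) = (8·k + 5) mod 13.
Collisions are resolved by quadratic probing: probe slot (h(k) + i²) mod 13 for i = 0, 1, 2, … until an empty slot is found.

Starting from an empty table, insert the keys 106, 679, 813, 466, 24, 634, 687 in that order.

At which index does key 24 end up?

Insert 106: h=8, slot 8 empty → index 8.
Insert 679: h=3, slot 3 empty → index 3.
Insert 813: h=9, slot 9 empty → index 9.
Insert 466: h=2, slot 2 empty → index 2.
Insert 24: h=2, slots 2,3 occupied → index 6.
Insert 634: h=7, slot 7 empty → index 7.
Insert 687: h=2, slots 2,3,6 occupied → index 11.
Table: [_, _, 466, 679, _, _, 24, 634, 106, 813, _, 687, _]

6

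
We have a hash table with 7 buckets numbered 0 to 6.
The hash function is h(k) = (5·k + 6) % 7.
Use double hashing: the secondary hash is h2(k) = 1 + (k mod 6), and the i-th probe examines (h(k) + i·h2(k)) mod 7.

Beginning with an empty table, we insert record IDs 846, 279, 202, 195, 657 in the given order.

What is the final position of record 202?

846 hashes to 1; slot 1 is free -> place at 1.
279 hashes to 1, h2=4; 1 taken -> place at 5.
202 hashes to 1, h2=5; 1 taken -> place at 6.
195 hashes to 1, h2=4; 1,5 taken -> place at 2.
657 hashes to 1, h2=4; 1,5,2,6 taken -> place at 3.
Table: [∅, 846, 195, 657, ∅, 279, 202]

6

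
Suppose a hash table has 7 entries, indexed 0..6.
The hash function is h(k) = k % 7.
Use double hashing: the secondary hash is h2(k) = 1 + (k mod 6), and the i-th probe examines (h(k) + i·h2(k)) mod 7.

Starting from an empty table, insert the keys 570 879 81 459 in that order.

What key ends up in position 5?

Insert 570: h=3, slot 3 empty -> index 3.
Insert 879: h=4, slot 4 empty -> index 4.
Insert 81: h=4, h2=4, slot 4 occupied -> index 1.
Insert 459: h=4, h2=4, slots 4,1 occupied -> index 5.
Table: [—, 81, —, 570, 879, 459, —]

459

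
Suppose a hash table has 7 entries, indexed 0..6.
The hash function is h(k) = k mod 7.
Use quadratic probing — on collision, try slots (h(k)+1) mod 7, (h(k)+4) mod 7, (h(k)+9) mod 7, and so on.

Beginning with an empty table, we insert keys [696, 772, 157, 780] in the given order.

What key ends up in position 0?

780

696: h=3 → slot 3
772: h=2 → slot 2
157: h=3, probe 3,4 → slot 4
780: h=3, probe 3,4,0 → slot 0
Table: [780, —, 772, 696, 157, —, —]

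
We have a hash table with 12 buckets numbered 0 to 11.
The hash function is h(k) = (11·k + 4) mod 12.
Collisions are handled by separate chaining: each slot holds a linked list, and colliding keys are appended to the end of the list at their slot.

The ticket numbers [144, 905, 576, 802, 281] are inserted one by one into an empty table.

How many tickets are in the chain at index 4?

Insert 144: h=4, bucket 4 empty -> new chain.
Insert 905: h=11, bucket 11 empty -> new chain.
Insert 576: h=4, bucket 4 nonempty -> append to chain.
Insert 802: h=6, bucket 6 empty -> new chain.
Insert 281: h=11, bucket 11 nonempty -> append to chain.
Final buckets:
0: _
1: _
2: _
3: _
4: 144 -> 576
5: _
6: 802
7: _
8: _
9: _
10: _
11: 905 -> 281

2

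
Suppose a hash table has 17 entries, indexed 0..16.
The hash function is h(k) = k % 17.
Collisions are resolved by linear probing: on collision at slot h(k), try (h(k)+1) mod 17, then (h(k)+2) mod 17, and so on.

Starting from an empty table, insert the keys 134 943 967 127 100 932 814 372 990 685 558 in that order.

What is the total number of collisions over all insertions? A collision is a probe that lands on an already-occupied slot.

Insert 134: h=15, slot 15 empty => index 15.
Insert 943: h=8, slot 8 empty => index 8.
Insert 967: h=15, slot 15 occupied => index 16.
Insert 127: h=8, slot 8 occupied => index 9.
Insert 100: h=15, slots 15,16 occupied => index 0.
Insert 932: h=14, slot 14 empty => index 14.
Insert 814: h=15, slots 15,16,0 occupied => index 1.
Insert 372: h=15, slots 15,16,0,1 occupied => index 2.
Insert 990: h=4, slot 4 empty => index 4.
Insert 685: h=5, slot 5 empty => index 5.
Insert 558: h=14, slots 14,15,16,0,1,2 occupied => index 3.
Table: [100, 814, 372, 558, 990, 685, ∅, ∅, 943, 127, ∅, ∅, ∅, ∅, 932, 134, 967]

17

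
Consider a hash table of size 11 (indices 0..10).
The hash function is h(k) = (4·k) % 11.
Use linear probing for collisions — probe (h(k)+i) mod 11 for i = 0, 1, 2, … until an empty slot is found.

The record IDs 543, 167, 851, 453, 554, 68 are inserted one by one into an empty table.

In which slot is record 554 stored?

7

543 hashes to 5; slot 5 is free -> place at 5.
167 hashes to 8; slot 8 is free -> place at 8.
851 hashes to 5; 5 taken -> place at 6.
453 hashes to 8; 8 taken -> place at 9.
554 hashes to 5; 5,6 taken -> place at 7.
68 hashes to 8; 8,9 taken -> place at 10.
Table: [∅, ∅, ∅, ∅, ∅, 543, 851, 554, 167, 453, 68]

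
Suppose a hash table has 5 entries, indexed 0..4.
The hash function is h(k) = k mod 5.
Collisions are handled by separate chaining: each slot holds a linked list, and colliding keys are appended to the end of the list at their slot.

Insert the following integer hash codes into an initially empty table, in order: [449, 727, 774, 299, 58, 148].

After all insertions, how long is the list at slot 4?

449 -> bucket 4
727 -> bucket 2
774 -> bucket 4 (collision)
299 -> bucket 4 (collision)
58 -> bucket 3
148 -> bucket 3 (collision)
Final buckets:
0: .
1: .
2: 727
3: 58 -> 148
4: 449 -> 774 -> 299

3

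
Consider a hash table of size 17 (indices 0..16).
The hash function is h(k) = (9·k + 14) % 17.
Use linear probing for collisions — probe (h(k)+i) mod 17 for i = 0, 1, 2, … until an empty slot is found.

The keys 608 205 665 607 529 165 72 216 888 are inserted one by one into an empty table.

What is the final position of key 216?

608: h=12 → slot 12
205: h=6 → slot 6
665: h=15 → slot 15
607: h=3 → slot 3
529: h=15, probe 15,16 → slot 16
165: h=3, probe 3,4 → slot 4
72: h=16, probe 16,0 → slot 0
216: h=3, probe 3,4,5 → slot 5
888: h=16, probe 16,0,1 → slot 1
Table: [72, 888, ., 607, 165, 216, 205, ., ., ., ., ., 608, ., ., 665, 529]

5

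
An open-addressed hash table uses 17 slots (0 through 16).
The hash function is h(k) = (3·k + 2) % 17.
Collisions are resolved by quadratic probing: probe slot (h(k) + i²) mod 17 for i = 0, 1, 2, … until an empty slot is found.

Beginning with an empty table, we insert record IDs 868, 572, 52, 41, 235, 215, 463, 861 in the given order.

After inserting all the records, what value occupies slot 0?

861

Insert 868: h=5, slot 5 empty -> index 5.
Insert 572: h=1, slot 1 empty -> index 1.
Insert 52: h=5, slot 5 occupied -> index 6.
Insert 41: h=6, slot 6 occupied -> index 7.
Insert 235: h=10, slot 10 empty -> index 10.
Insert 215: h=1, slot 1 occupied -> index 2.
Insert 463: h=14, slot 14 empty -> index 14.
Insert 861: h=1, slots 1,2,5,10 occupied -> index 0.
Table: [861, 572, 215, _, _, 868, 52, 41, _, _, 235, _, _, _, 463, _, _]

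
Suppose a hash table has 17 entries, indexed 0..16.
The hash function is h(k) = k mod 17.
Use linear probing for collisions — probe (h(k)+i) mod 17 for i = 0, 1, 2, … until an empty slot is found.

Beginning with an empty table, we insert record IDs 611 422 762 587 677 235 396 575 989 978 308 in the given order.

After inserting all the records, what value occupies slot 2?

575

Insert 611: h=16, slot 16 empty → index 16.
Insert 422: h=14, slot 14 empty → index 14.
Insert 762: h=14, slot 14 occupied → index 15.
Insert 587: h=9, slot 9 empty → index 9.
Insert 677: h=14, slots 14,15,16 occupied → index 0.
Insert 235: h=14, slots 14,15,16,0 occupied → index 1.
Insert 396: h=5, slot 5 empty → index 5.
Insert 575: h=14, slots 14,15,16,0,1 occupied → index 2.
Insert 989: h=3, slot 3 empty → index 3.
Insert 978: h=9, slot 9 occupied → index 10.
Insert 308: h=2, slots 2,3 occupied → index 4.
Table: [677, 235, 575, 989, 308, 396, ., ., ., 587, 978, ., ., ., 422, 762, 611]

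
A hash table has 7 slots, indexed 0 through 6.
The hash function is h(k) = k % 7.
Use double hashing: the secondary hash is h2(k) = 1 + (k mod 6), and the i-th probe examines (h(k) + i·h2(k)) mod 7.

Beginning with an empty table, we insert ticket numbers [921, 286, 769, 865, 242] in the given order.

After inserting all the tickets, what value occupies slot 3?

921: h=4 -> slot 4
286: h=6 -> slot 6
769: h=6, h2=2, probe 6,1 -> slot 1
865: h=4, h2=2, probe 4,6,1,3 -> slot 3
242: h=4, h2=3, probe 4,0 -> slot 0
Table: [242, 769, _, 865, 921, _, 286]

865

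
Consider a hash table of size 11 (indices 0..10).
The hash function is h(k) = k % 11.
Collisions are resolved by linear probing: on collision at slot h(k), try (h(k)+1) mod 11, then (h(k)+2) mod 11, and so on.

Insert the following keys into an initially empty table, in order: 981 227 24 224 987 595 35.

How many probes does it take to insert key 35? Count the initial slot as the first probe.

4

981 hashes to 2; slot 2 is free => place at 2.
227 hashes to 7; slot 7 is free => place at 7.
24 hashes to 2; 2 taken => place at 3.
224 hashes to 4; slot 4 is free => place at 4.
987 hashes to 8; slot 8 is free => place at 8.
595 hashes to 1; slot 1 is free => place at 1.
35 hashes to 2; 2,3,4 taken => place at 5.
Table: [—, 595, 981, 24, 224, 35, —, 227, 987, —, —]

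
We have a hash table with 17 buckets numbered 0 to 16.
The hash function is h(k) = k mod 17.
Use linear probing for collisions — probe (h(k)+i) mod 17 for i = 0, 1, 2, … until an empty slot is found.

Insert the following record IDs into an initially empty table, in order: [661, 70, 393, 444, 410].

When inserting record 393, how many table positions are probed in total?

2

Insert 661: h=15, slot 15 empty -> index 15.
Insert 70: h=2, slot 2 empty -> index 2.
Insert 393: h=2, slot 2 occupied -> index 3.
Insert 444: h=2, slots 2,3 occupied -> index 4.
Insert 410: h=2, slots 2,3,4 occupied -> index 5.
Table: [_, _, 70, 393, 444, 410, _, _, _, _, _, _, _, _, _, 661, _]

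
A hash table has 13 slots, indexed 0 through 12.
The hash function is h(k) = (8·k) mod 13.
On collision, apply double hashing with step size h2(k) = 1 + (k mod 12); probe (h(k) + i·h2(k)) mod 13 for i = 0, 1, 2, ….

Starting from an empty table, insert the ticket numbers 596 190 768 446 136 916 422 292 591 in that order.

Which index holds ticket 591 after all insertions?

0

Insert 596: h=10, slot 10 empty → index 10.
Insert 190: h=12, slot 12 empty → index 12.
Insert 768: h=8, slot 8 empty → index 8.
Insert 446: h=6, slot 6 empty → index 6.
Insert 136: h=9, slot 9 empty → index 9.
Insert 916: h=9, h2=5, slot 9 occupied → index 1.
Insert 422: h=9, h2=3, slots 9,12 occupied → index 2.
Insert 292: h=9, h2=5, slots 9,1,6 occupied → index 11.
Insert 591: h=9, h2=4, slot 9 occupied → index 0.
Table: [591, 916, 422, ∅, ∅, ∅, 446, ∅, 768, 136, 596, 292, 190]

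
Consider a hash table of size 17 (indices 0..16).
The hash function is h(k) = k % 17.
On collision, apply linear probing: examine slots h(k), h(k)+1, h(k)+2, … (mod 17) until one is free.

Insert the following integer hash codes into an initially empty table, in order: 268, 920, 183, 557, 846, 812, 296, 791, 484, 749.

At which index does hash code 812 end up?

0

268: h=13 → slot 13
920: h=2 → slot 2
183: h=13, probe 13,14 → slot 14
557: h=13, probe 13,14,15 → slot 15
846: h=13, probe 13,14,15,16 → slot 16
812: h=13, probe 13,14,15,16,0 → slot 0
296: h=7 → slot 7
791: h=9 → slot 9
484: h=8 → slot 8
749: h=1 → slot 1
Table: [812, 749, 920, —, —, —, —, 296, 484, 791, —, —, —, 268, 183, 557, 846]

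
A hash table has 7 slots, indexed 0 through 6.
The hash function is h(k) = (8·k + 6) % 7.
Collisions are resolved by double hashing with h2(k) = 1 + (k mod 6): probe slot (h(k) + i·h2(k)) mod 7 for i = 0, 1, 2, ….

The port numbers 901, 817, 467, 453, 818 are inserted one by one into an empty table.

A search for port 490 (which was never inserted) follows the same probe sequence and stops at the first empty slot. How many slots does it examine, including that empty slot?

Insert 901: h=4, slot 4 empty -> index 4.
Insert 817: h=4, h2=2, slot 4 occupied -> index 6.
Insert 467: h=4, h2=6, slot 4 occupied -> index 3.
Insert 453: h=4, h2=4, slot 4 occupied -> index 1.
Insert 818: h=5, slot 5 empty -> index 5.
Table: [_, 453, _, 467, 901, 818, 817]
Lookup 490: h=6, h2=5, probe 6,4,2 → slot 2 empty, not found.

3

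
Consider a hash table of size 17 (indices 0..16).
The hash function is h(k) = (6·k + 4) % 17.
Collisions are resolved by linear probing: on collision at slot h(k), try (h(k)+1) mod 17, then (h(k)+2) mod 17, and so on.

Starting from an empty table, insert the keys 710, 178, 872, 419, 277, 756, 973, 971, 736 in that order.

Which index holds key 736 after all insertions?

5

710 hashes to 14; slot 14 is free → place at 14.
178 hashes to 1; slot 1 is free → place at 1.
872 hashes to 0; slot 0 is free → place at 0.
419 hashes to 2; slot 2 is free → place at 2.
277 hashes to 0; 0,1,2 taken → place at 3.
756 hashes to 1; 1,2,3 taken → place at 4.
973 hashes to 11; slot 11 is free → place at 11.
971 hashes to 16; slot 16 is free → place at 16.
736 hashes to 0; 0,1,2,3,4 taken → place at 5.
Table: [872, 178, 419, 277, 756, 736, —, —, —, —, —, 973, —, —, 710, —, 971]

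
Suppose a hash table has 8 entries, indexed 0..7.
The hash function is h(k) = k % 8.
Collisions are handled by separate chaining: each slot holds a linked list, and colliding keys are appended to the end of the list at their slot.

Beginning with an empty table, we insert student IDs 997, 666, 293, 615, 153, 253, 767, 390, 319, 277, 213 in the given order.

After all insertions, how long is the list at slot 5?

Insert 997: h=5, bucket 5 empty -> new chain.
Insert 666: h=2, bucket 2 empty -> new chain.
Insert 293: h=5, bucket 5 nonempty -> append to chain.
Insert 615: h=7, bucket 7 empty -> new chain.
Insert 153: h=1, bucket 1 empty -> new chain.
Insert 253: h=5, bucket 5 nonempty -> append to chain.
Insert 767: h=7, bucket 7 nonempty -> append to chain.
Insert 390: h=6, bucket 6 empty -> new chain.
Insert 319: h=7, bucket 7 nonempty -> append to chain.
Insert 277: h=5, bucket 5 nonempty -> append to chain.
Insert 213: h=5, bucket 5 nonempty -> append to chain.
Final buckets:
0: —
1: 153
2: 666
3: —
4: —
5: 997 -> 293 -> 253 -> 277 -> 213
6: 390
7: 615 -> 767 -> 319

5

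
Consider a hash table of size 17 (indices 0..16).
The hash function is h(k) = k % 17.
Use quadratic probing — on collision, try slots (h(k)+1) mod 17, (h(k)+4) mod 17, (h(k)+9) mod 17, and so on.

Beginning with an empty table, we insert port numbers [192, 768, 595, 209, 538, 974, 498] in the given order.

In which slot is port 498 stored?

14

Insert 192: h=5, slot 5 empty -> index 5.
Insert 768: h=3, slot 3 empty -> index 3.
Insert 595: h=0, slot 0 empty -> index 0.
Insert 209: h=5, slot 5 occupied -> index 6.
Insert 538: h=11, slot 11 empty -> index 11.
Insert 974: h=5, slots 5,6 occupied -> index 9.
Insert 498: h=5, slots 5,6,9 occupied -> index 14.
Table: [595, ., ., 768, ., 192, 209, ., ., 974, ., 538, ., ., 498, ., .]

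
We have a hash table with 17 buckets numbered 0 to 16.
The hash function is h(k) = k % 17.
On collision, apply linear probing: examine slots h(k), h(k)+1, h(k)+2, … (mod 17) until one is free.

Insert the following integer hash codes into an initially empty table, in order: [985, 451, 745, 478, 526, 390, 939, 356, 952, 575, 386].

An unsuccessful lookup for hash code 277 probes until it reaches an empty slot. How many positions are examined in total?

2

985: h=16 → slot 16
451: h=9 → slot 9
745: h=14 → slot 14
478: h=2 → slot 2
526: h=16, probe 16,0 → slot 0
390: h=16, probe 16,0,1 → slot 1
939: h=4 → slot 4
356: h=16, probe 16,0,1,2,3 → slot 3
952: h=0, probe 0,1,2,3,4,5 → slot 5
575: h=14, probe 14,15 → slot 15
386: h=12 → slot 12
Table: [526, 390, 478, 356, 939, 952, _, _, _, 451, _, _, 386, _, 745, 575, 985]
Lookup 277: h=5, probe 5,6 → slot 6 empty, not found.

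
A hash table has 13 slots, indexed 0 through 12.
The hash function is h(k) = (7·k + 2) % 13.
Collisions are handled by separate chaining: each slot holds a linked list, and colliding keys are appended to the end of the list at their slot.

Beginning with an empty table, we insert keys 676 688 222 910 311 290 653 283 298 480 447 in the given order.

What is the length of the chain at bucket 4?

1

Insert 676: h=2, bucket 2 empty -> new chain.
Insert 688: h=8, bucket 8 empty -> new chain.
Insert 222: h=9, bucket 9 empty -> new chain.
Insert 910: h=2, bucket 2 nonempty -> append to chain.
Insert 311: h=8, bucket 8 nonempty -> append to chain.
Insert 290: h=4, bucket 4 empty -> new chain.
Insert 653: h=10, bucket 10 empty -> new chain.
Insert 283: h=7, bucket 7 empty -> new chain.
Insert 298: h=8, bucket 8 nonempty -> append to chain.
Insert 480: h=8, bucket 8 nonempty -> append to chain.
Insert 447: h=11, bucket 11 empty -> new chain.
Final buckets:
0: _
1: _
2: 676 -> 910
3: _
4: 290
5: _
6: _
7: 283
8: 688 -> 311 -> 298 -> 480
9: 222
10: 653
11: 447
12: _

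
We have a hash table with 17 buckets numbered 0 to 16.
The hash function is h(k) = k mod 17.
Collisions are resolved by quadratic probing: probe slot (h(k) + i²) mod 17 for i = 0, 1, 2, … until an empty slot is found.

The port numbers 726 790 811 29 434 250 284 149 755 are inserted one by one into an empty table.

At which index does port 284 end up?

726: h=12 → slot 12
790: h=8 → slot 8
811: h=12, probe 12,13 → slot 13
29: h=12, probe 12,13,16 → slot 16
434: h=9 → slot 9
250: h=12, probe 12,13,16,4 → slot 4
284: h=12, probe 12,13,16,4,11 → slot 11
149: h=13, probe 13,14 → slot 14
755: h=7 → slot 7
Table: [., ., ., ., 250, ., ., 755, 790, 434, ., 284, 726, 811, 149, ., 29]

11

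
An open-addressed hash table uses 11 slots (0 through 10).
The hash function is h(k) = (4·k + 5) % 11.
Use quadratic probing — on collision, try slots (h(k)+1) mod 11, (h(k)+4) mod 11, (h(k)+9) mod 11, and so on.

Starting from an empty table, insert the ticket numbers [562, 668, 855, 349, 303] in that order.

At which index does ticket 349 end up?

562 hashes to 9; slot 9 is free -> place at 9.
668 hashes to 4; slot 4 is free -> place at 4.
855 hashes to 4; 4 taken -> place at 5.
349 hashes to 4; 4,5 taken -> place at 8.
303 hashes to 7; slot 7 is free -> place at 7.
Table: [-, -, -, -, 668, 855, -, 303, 349, 562, -]

8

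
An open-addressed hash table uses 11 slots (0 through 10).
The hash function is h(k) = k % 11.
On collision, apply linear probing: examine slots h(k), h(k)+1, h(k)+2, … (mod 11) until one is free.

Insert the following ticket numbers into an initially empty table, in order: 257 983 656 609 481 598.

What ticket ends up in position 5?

983

Insert 257: h=4, slot 4 empty -> index 4.
Insert 983: h=4, slot 4 occupied -> index 5.
Insert 656: h=7, slot 7 empty -> index 7.
Insert 609: h=4, slots 4,5 occupied -> index 6.
Insert 481: h=8, slot 8 empty -> index 8.
Insert 598: h=4, slots 4,5,6,7,8 occupied -> index 9.
Table: [-, -, -, -, 257, 983, 609, 656, 481, 598, -]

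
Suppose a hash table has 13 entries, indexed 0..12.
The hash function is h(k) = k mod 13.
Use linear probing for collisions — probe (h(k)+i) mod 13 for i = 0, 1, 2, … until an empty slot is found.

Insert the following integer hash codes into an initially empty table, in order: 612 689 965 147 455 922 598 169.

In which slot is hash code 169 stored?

6

612 hashes to 1; slot 1 is free → place at 1.
689 hashes to 0; slot 0 is free → place at 0.
965 hashes to 3; slot 3 is free → place at 3.
147 hashes to 4; slot 4 is free → place at 4.
455 hashes to 0; 0,1 taken → place at 2.
922 hashes to 12; slot 12 is free → place at 12.
598 hashes to 0; 0,1,2,3,4 taken → place at 5.
169 hashes to 0; 0,1,2,3,4,5 taken → place at 6.
Table: [689, 612, 455, 965, 147, 598, 169, ∅, ∅, ∅, ∅, ∅, 922]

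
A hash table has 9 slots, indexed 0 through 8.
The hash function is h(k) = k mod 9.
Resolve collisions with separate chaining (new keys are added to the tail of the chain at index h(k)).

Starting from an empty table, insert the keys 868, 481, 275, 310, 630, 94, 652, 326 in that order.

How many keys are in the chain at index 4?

5

868 → bucket 4
481 → bucket 4 (collision)
275 → bucket 5
310 → bucket 4 (collision)
630 → bucket 0
94 → bucket 4 (collision)
652 → bucket 4 (collision)
326 → bucket 2
Final buckets:
0: 630
1: -
2: 326
3: -
4: 868 -> 481 -> 310 -> 94 -> 652
5: 275
6: -
7: -
8: -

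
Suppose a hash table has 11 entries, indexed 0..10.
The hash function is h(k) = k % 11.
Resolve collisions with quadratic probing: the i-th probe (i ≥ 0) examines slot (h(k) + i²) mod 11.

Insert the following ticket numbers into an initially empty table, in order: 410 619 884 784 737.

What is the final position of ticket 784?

7

410 hashes to 3; slot 3 is free → place at 3.
619 hashes to 3; 3 taken → place at 4.
884 hashes to 4; 4 taken → place at 5.
784 hashes to 3; 3,4 taken → place at 7.
737 hashes to 0; slot 0 is free → place at 0.
Table: [737, —, —, 410, 619, 884, —, 784, —, —, —]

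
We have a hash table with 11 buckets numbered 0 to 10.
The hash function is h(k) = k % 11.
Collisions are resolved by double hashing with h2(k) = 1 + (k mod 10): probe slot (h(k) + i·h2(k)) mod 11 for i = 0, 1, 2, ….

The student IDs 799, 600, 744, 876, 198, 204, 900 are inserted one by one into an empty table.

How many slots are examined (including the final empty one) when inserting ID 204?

799 hashes to 7; slot 7 is free => place at 7.
600 hashes to 6; slot 6 is free => place at 6.
744 hashes to 7, h2=5; 7 taken => place at 1.
876 hashes to 7, h2=7; 7 taken => place at 3.
198 hashes to 0; slot 0 is free => place at 0.
204 hashes to 6, h2=5; 6,0 taken => place at 5.
900 hashes to 9; slot 9 is free => place at 9.
Table: [198, 744, —, 876, —, 204, 600, 799, —, 900, —]

3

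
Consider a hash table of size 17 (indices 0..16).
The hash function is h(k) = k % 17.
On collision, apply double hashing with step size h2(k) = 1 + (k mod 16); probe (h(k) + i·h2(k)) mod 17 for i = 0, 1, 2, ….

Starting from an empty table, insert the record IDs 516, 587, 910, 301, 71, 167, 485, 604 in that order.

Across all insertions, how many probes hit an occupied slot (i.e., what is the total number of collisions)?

516: h=6 -> slot 6
587: h=9 -> slot 9
910: h=9, h2=15, probe 9,7 -> slot 7
301: h=12 -> slot 12
71: h=3 -> slot 3
167: h=14 -> slot 14
485: h=9, h2=6, probe 9,15 -> slot 15
604: h=9, h2=13, probe 9,5 -> slot 5
Table: [∅, ∅, ∅, 71, ∅, 604, 516, 910, ∅, 587, ∅, ∅, 301, ∅, 167, 485, ∅]

3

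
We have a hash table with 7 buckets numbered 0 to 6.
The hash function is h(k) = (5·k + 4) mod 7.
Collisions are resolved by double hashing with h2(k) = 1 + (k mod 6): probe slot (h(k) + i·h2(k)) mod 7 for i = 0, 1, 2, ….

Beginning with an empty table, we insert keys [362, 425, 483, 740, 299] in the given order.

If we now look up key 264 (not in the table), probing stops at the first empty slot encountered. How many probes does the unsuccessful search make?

362: h=1 => slot 1
425: h=1, h2=6, probe 1,0 => slot 0
483: h=4 => slot 4
740: h=1, h2=3, probe 1,4,0,3 => slot 3
299: h=1, h2=6, probe 1,0,6 => slot 6
Table: [425, 362, —, 740, 483, —, 299]
Lookup 264: h=1, h2=1, probe 1,2 → slot 2 empty, not found.

2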